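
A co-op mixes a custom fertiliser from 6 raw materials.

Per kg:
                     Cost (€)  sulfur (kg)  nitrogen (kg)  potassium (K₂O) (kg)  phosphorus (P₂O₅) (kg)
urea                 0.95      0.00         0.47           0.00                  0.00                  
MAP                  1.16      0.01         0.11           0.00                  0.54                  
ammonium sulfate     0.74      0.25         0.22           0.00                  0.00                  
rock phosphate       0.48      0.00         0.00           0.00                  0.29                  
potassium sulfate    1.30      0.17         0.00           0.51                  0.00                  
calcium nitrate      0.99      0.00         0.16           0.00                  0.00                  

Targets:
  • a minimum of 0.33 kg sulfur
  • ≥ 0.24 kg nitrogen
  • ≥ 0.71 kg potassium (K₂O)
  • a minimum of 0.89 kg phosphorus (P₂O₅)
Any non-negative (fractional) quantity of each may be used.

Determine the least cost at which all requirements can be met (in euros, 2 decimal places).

Let x1 = kg of urea, x2 = kg of MAP, x3 = kg of ammonium sulfate, x4 = kg of rock phosphate, x5 = kg of potassium sulfate, x6 = kg of calcium nitrate.
min 0.95x1 + 1.16x2 + 0.74x3 + 0.48x4 + 1.3x5 + 0.99x6 s.t.:
  0.01x2 + 0.25x3 + 0.17x5 ≥ 0.33   (sulfur)
  0.47x1 + 0.11x2 + 0.22x3 + 0.16x6 ≥ 0.24   (nitrogen)
  0.51x5 ≥ 0.71   (potassium (K₂O))
  0.54x2 + 0.29x4 ≥ 0.89   (phosphorus (P₂O₅))
  x1, x2, x3, x4, x5, x6 ≥ 0.
The minimum-cost mix takes nothing from MAP, calcium nitrate — only urea, ammonium sulfate, rock phosphate, potassium sulfate. There the sulfur, nitrogen, potassium (K₂O), phosphorus (P₂O₅) constraints are tight.
Solving gives x1 = 0.3359, x3 = 0.3733, x4 = 3.069, x5 = 1.392.
Total cost: 0.95·0.3359 + 0.74·0.3733 + 0.48·3.069 + 1.3·1.392 = 3.8781.

€3.88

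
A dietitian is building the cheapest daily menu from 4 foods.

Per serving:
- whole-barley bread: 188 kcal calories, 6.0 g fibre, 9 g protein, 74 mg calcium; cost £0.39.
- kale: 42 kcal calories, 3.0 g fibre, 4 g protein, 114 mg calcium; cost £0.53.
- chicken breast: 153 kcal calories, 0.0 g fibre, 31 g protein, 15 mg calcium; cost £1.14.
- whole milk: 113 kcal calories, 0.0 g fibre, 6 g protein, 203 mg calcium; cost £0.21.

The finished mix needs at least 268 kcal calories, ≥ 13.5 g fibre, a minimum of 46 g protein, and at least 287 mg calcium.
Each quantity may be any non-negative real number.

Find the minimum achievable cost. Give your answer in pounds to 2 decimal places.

£1.78

Let x1 = servings of whole-barley bread, x2 = servings of kale, x3 = servings of chicken breast, x4 = servings of whole milk.
Minimize 0.39x1 + 0.53x2 + 1.14x3 + 0.21x4 subject to:
  188x1 + 42x2 + 153x3 + 113x4 ≥ 268   (calories)
  6x1 + 3x2 ≥ 13.5   (fibre)
  9x1 + 4x2 + 31x3 + 6x4 ≥ 46   (protein)
  74x1 + 114x2 + 15x3 + 203x4 ≥ 287   (calcium)
  x1, x2, x3, x4 ≥ 0.
The optimal basis is {whole-barley bread, whole milk}; kale, chicken breast drop out. There the fibre and protein constraints are tight.
Solving gives x1 = 2.25, x4 = 4.292.
Cost = 0.39·2.25 + 0.21·4.292 = 1.7788.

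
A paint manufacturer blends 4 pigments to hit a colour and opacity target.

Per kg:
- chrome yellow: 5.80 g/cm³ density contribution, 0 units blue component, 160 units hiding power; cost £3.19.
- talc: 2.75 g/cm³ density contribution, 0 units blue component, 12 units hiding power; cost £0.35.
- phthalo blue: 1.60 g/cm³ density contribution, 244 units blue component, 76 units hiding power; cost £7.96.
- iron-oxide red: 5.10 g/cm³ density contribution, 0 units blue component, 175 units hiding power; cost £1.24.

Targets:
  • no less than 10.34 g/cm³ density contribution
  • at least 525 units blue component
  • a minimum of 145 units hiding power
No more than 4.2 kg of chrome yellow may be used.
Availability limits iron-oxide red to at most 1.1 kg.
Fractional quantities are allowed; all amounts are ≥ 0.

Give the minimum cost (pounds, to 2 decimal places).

Treat it as an LP. Let x1 = kg of chrome yellow, x2 = kg of talc, x3 = kg of phthalo blue, x4 = kg of iron-oxide red.
min 3.19x1 + 0.35x2 + 7.96x3 + 1.24x4 s.t.:
  5.8x1 + 2.75x2 + 1.6x3 + 5.1x4 ≥ 10.34   (density contribution)
  244x3 ≥ 525   (blue component)
  160x1 + 12x2 + 76x3 + 175x4 ≥ 145   (hiding power)
  x1 ≤ 4.2
  x4 ≤ 1.1
  x1, x2, x3, x4 ≥ 0.
At the optimum only talc, phthalo blue are positive (chrome yellow, iron-oxide red = 0). There the density contribution and blue component constraints are tight.
So talc = 2.5081 kg, phthalo blue = 2.1516 kg.
Objective = 0.35·2.5081 + 7.96·2.1516 = 18.0046.

£18.00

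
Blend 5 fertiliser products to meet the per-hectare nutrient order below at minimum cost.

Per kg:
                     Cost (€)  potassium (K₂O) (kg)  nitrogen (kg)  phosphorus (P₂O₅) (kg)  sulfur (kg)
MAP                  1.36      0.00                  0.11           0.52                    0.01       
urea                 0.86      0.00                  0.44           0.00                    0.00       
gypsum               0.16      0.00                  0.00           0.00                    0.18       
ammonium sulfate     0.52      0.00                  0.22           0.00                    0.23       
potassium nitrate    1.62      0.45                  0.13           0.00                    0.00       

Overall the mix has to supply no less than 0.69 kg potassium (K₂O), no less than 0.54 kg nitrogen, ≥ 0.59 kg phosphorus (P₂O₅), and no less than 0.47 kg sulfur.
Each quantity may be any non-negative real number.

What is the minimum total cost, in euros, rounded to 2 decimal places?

€4.74

Set it up as a linear program. Let x1 = kg of MAP, x2 = kg of urea, x3 = kg of gypsum, x4 = kg of ammonium sulfate, x5 = kg of potassium nitrate.
Minimize 1.36x1 + 0.86x2 + 0.16x3 + 0.52x4 + 1.62x5 s.t.:
  0.45x5 ≥ 0.69   (potassium (K₂O))
  0.11x1 + 0.44x2 + 0.22x4 + 0.13x5 ≥ 0.54   (nitrogen)
  0.52x1 ≥ 0.59   (phosphorus (P₂O₅))
  0.01x1 + 0.18x3 + 0.23x4 ≥ 0.47   (sulfur)
  x1, x2, x3, x4, x5 ≥ 0.
At the optimum only MAP, gypsum, ammonium sulfate, potassium nitrate are positive (urea = 0). The potassium (K₂O), nitrogen, phosphorus (P₂O₅), sulfur requirements are met with equality.
Optimal quantities: MAP = 1.135 kg, gypsum = 1.294 kg, ammonium sulfate = 0.9812 kg, potassium nitrate = 1.533 kg.
Cost = 1.36·1.135 + 0.16·1.294 + 0.52·0.9812 + 1.62·1.533 = 4.7443.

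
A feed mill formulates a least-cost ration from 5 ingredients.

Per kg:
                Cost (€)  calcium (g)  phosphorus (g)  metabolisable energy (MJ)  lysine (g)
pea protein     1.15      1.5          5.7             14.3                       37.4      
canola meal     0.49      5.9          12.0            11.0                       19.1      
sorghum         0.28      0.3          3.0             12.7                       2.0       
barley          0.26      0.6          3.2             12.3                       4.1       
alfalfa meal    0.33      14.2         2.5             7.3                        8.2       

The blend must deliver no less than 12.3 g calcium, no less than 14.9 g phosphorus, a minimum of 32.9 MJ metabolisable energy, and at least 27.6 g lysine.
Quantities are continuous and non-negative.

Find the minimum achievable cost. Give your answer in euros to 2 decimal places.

€1.01

Let x1 = kg of pea protein, x2 = kg of canola meal, x3 = kg of sorghum, x4 = kg of barley, x5 = kg of alfalfa meal.
min 1.15x1 + 0.49x2 + 0.28x3 + 0.26x4 + 0.33x5 s.t.:
  1.5x1 + 5.9x2 + 0.3x3 + 0.6x4 + 14.2x5 ≥ 12.3   (calcium)
  5.7x1 + 12x2 + 3x3 + 3.2x4 + 2.5x5 ≥ 14.9   (phosphorus)
  14.3x1 + 11x2 + 12.7x3 + 12.3x4 + 7.3x5 ≥ 32.9   (metabolisable energy)
  37.4x1 + 19.1x2 + 2x3 + 4.1x4 + 8.2x5 ≥ 27.6   (lysine)
  x1, x2, x3, x4, x5 ≥ 0.
The optimal basis is {canola meal, barley, alfalfa meal}; pea protein, sorghum drop out. There the calcium, metabolisable energy, lysine constraints are tight.
That vertex is x2 = 0.9227, x4 = 1.603, x5 = 0.4151.
Objective = 0.49·0.9227 + 0.26·1.603 + 0.33·0.4151 = 1.0059.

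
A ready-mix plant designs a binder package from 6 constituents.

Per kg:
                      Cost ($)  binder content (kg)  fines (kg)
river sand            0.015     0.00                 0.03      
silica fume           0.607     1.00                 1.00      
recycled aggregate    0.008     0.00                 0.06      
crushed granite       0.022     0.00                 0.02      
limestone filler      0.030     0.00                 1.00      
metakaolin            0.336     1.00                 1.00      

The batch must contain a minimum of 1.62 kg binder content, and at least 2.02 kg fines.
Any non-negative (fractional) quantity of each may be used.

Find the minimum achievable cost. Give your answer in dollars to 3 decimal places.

Treat it as an LP. Let x1 = kg of river sand, x2 = kg of silica fume, x3 = kg of recycled aggregate, x4 = kg of crushed granite, x5 = kg of limestone filler, x6 = kg of metakaolin.
Minimize 0.015x1 + 0.607x2 + 0.008x3 + 0.022x4 + 0.03x5 + 0.336x6 subject to:
  1x2 + 1x6 ≥ 1.62   (binder content)
  0.03x1 + 1x2 + 0.06x3 + 0.02x4 + 1x5 + 1x6 ≥ 2.02   (fines)
  x1, x2, x3, x4, x5, x6 ≥ 0.
The cheapest feasible vertex uses only limestone filler, metakaolin; river sand, silica fume, recycled aggregate, crushed granite are not used. There the binder content and fines constraints are tight.
That vertex is x5 = 0.4, x6 = 1.62.
Cost = 0.03·0.4 + 0.336·1.62 = 0.55632.

$0.556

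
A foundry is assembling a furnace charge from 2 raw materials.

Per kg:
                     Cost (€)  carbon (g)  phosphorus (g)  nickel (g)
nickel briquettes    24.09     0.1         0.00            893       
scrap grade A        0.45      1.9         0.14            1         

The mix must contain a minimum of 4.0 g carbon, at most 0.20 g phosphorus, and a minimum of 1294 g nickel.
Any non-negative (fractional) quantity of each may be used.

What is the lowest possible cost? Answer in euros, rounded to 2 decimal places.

€310.37

This is a linear program. Let x1 = kg of nickel briquettes, x2 = kg of scrap grade A.
min 24.09x1 + 0.45x2 with:
  0.1x1 + 1.9x2 ≥ 4   (carbon)
  0.14x2 ≤ 0.2   (phosphorus)
  893x1 + 1x2 ≥ 1294   (nickel)
  x1, x2 ≥ 0.
Both inputs are positive at the optimum. The carbon and phosphorus requirements are met with equality.
Solving gives x1 = 12.857, x2 = 1.4286.
Cost = 24.09·12.857 + 0.45·1.4286 = 310.3680.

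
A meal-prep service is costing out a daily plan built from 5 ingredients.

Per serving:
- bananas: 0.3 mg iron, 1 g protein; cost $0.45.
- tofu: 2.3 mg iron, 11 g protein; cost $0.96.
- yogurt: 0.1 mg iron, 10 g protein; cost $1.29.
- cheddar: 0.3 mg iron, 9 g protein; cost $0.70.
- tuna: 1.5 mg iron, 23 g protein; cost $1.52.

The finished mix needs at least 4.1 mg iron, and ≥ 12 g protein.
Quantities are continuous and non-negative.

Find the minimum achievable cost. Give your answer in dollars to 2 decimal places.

$1.71

Let x1 = servings of bananas, x2 = servings of tofu, x3 = servings of yogurt, x4 = servings of cheddar, x5 = servings of tuna.
min 0.45x1 + 0.96x2 + 1.29x3 + 0.7x4 + 1.52x5 subject to:
  0.3x1 + 2.3x2 + 0.1x3 + 0.3x4 + 1.5x5 ≥ 4.1   (iron)
  1x1 + 11x2 + 10x3 + 9x4 + 23x5 ≥ 12   (protein)
  x1, x2, x3, x4, x5 ≥ 0.
At the optimum only tofu is positive (bananas, yogurt, cheddar, tuna = 0). The iron requirement is met with equality.
So tofu = 1.783 servings.
Cost = 0.96·1.783 = 1.7117.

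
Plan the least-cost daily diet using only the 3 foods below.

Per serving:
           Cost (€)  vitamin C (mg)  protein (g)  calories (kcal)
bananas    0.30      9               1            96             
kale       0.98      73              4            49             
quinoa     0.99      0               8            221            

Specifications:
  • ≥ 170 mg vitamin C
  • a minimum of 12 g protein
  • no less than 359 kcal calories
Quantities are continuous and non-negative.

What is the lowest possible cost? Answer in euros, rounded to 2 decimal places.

Treat it as an LP. Let x1 = servings of bananas, x2 = servings of kale, x3 = servings of quinoa.
Minimize 0.3x1 + 0.98x2 + 0.99x3 s.t.:
  9x1 + 73x2 ≥ 170   (vitamin C)
  1x1 + 4x2 + 8x3 ≥ 12   (protein)
  96x1 + 49x2 + 221x3 ≥ 359   (calories)
  x1, x2, x3 ≥ 0.
All 3 inputs are positive at the optimum. There the vitamin C, protein, calories constraints are tight.
Solving gives x1 = 2.248, x2 = 2.052, x3 = 0.1932.
Total cost: 0.3·2.248 + 0.98·2.052 + 0.99·0.1932 = 2.8766.

€2.88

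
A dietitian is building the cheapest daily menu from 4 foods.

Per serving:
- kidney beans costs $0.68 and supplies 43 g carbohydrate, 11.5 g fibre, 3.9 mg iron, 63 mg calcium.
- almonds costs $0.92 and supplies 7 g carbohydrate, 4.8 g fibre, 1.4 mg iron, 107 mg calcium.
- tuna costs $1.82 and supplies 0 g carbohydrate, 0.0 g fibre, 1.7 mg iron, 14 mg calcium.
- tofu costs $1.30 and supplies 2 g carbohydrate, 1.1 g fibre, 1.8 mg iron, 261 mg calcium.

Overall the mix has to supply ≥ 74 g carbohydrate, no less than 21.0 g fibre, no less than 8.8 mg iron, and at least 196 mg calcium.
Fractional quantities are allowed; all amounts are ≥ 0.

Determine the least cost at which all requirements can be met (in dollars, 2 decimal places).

Let x1 = servings of kidney beans, x2 = servings of almonds, x3 = servings of tuna, x4 = servings of tofu.
Minimize 0.68x1 + 0.92x2 + 1.82x3 + 1.3x4 s.t.:
  43x1 + 7x2 + 2x4 ≥ 74   (carbohydrate)
  11.5x1 + 4.8x2 + 1.1x4 ≥ 21   (fibre)
  3.9x1 + 1.4x2 + 1.7x3 + 1.8x4 ≥ 8.8   (iron)
  63x1 + 107x2 + 14x3 + 261x4 ≥ 196   (calcium)
  x1, x2, x3, x4 ≥ 0.
At the optimum only kidney beans, tofu are positive (almonds, tuna = 0). The iron and calcium requirements are met with equality.
That vertex is x1 = 2.149, x4 = 0.2322.
Objective = 0.68·2.149 + 1.3·0.2322 = 1.7632.

$1.76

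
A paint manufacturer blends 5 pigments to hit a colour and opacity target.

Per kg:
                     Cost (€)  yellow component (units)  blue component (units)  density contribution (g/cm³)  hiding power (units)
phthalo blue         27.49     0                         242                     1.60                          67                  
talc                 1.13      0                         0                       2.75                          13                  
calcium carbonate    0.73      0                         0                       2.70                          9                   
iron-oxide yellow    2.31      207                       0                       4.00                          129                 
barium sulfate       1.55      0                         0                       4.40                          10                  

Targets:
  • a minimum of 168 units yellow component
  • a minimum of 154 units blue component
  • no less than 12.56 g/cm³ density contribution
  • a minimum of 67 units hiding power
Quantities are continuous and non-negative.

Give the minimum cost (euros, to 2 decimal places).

Let x1 = kg of phthalo blue, x2 = kg of talc, x3 = kg of calcium carbonate, x4 = kg of iron-oxide yellow, x5 = kg of barium sulfate.
Minimize 27.49x1 + 1.13x2 + 0.73x3 + 2.31x4 + 1.55x5 s.t.:
  207x4 ≥ 168   (yellow component)
  242x1 ≥ 154   (blue component)
  1.6x1 + 2.75x2 + 2.7x3 + 4x4 + 4.4x5 ≥ 12.56   (density contribution)
  67x1 + 13x2 + 9x3 + 129x4 + 10x5 ≥ 67   (hiding power)
  x1, x2, x3, x4, x5 ≥ 0.
The minimum-cost mix takes nothing from talc, barium sulfate — only phthalo blue, calcium carbonate, iron-oxide yellow. Binding constraints: yellow component, blue component, density contribution.
Optimal quantities: phthalo blue = 0.6364 kg, calcium carbonate = 3.072 kg, iron-oxide yellow = 0.8116 kg.
Objective = 27.49·0.6364 + 0.73·3.072 + 2.31·0.8116 = 21.6120.

€21.61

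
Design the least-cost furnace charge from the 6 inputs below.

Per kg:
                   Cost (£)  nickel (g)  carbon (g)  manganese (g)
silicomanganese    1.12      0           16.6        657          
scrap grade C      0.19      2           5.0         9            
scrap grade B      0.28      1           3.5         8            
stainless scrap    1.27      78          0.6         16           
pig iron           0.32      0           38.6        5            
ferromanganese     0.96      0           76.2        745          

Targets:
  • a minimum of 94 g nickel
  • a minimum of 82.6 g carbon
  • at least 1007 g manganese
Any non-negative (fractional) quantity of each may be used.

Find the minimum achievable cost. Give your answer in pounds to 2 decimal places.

Let x1 = kg of silicomanganese, x2 = kg of scrap grade C, x3 = kg of scrap grade B, x4 = kg of stainless scrap, x5 = kg of pig iron, x6 = kg of ferromanganese.
Minimize 1.12x1 + 0.19x2 + 0.28x3 + 1.27x4 + 0.32x5 + 0.96x6 subject to:
  2x2 + 1x3 + 78x4 ≥ 94   (nickel)
  16.6x1 + 5x2 + 3.5x3 + 0.6x4 + 38.6x5 + 76.2x6 ≥ 82.6   (carbon)
  657x1 + 9x2 + 8x3 + 16x4 + 5x5 + 745x6 ≥ 1007   (manganese)
  x1, x2, x3, x4, x5, x6 ≥ 0.
The optimal basis is {stainless scrap, ferromanganese}; silicomanganese, scrap grade C, scrap grade B, pig iron drop out. The nickel and manganese requirements are met with equality.
So stainless scrap = 1.205 kg, ferromanganese = 1.326 kg.
Cost = 1.27·1.205 + 0.96·1.326 = 2.8033.

£2.80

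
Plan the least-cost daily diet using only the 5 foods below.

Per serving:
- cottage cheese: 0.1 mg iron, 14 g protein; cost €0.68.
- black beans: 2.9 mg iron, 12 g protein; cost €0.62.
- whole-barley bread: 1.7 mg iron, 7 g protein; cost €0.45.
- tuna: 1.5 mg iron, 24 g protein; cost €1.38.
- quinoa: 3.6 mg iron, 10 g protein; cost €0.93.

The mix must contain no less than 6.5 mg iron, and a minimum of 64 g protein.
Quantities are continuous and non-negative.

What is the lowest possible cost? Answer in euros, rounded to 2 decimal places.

€3.19

Treat it as an LP. Let x1 = servings of cottage cheese, x2 = servings of black beans, x3 = servings of whole-barley bread, x4 = servings of tuna, x5 = servings of quinoa.
Minimize 0.68x1 + 0.62x2 + 0.45x3 + 1.38x4 + 0.93x5 s.t.:
  0.1x1 + 2.9x2 + 1.7x3 + 1.5x4 + 3.6x5 ≥ 6.5   (iron)
  14x1 + 12x2 + 7x3 + 24x4 + 10x5 ≥ 64   (protein)
  x1, x2, x3, x4, x5 ≥ 0.
At the optimum only cottage cheese, black beans are positive (whole-barley bread, tuna, quinoa = 0). Binding constraints: iron and protein.
So cottage cheese = 2.731 servings, black beans = 2.147 servings.
Total cost: 0.68·2.731 + 0.62·2.147 = 3.1882.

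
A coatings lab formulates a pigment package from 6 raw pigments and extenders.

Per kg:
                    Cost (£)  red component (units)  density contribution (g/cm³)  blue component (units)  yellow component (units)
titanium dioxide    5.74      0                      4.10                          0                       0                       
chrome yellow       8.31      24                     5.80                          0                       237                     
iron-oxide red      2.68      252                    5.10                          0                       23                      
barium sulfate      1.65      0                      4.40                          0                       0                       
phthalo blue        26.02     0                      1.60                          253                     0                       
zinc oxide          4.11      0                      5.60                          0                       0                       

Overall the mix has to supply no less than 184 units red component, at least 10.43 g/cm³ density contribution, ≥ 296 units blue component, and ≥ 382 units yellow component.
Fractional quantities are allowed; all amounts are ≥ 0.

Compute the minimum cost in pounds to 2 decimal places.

£44.93

Treat it as an LP. Let x1 = kg of titanium dioxide, x2 = kg of chrome yellow, x3 = kg of iron-oxide red, x4 = kg of barium sulfate, x5 = kg of phthalo blue, x6 = kg of zinc oxide.
min 5.74x1 + 8.31x2 + 2.68x3 + 1.65x4 + 26.02x5 + 4.11x6 subject to:
  24x2 + 252x3 ≥ 184   (red component)
  4.1x1 + 5.8x2 + 5.1x3 + 4.4x4 + 1.6x5 + 5.6x6 ≥ 10.43   (density contribution)
  253x5 ≥ 296   (blue component)
  237x2 + 23x3 ≥ 382   (yellow component)
  x1, x2, x3, x4, x5, x6 ≥ 0.
The minimum-cost mix takes nothing from titanium dioxide, barium sulfate, zinc oxide — only chrome yellow, iron-oxide red, phthalo blue. The red component, blue component, yellow component requirements are met with equality.
Optimal quantities: chrome yellow = 1.555 kg, iron-oxide red = 0.582 kg, phthalo blue = 1.17 kg.
Objective = 8.31·1.555 + 2.68·0.582 + 26.02·1.17 = 44.9252.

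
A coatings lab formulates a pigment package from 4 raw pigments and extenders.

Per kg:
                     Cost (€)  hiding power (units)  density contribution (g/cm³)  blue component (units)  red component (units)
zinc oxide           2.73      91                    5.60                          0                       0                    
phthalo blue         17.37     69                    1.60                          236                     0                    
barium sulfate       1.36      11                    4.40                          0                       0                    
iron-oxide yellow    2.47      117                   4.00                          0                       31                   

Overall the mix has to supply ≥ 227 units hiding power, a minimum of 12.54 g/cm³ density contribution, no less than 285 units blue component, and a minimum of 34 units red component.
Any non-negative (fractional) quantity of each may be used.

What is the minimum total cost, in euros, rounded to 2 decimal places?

Set it up as a linear program. Let x1 = kg of zinc oxide, x2 = kg of phthalo blue, x3 = kg of barium sulfate, x4 = kg of iron-oxide yellow.
min 2.73x1 + 17.37x2 + 1.36x3 + 2.47x4 s.t.:
  91x1 + 69x2 + 11x3 + 117x4 ≥ 227   (hiding power)
  5.6x1 + 1.6x2 + 4.4x3 + 4x4 ≥ 12.54   (density contribution)
  236x2 ≥ 285   (blue component)
  31x4 ≥ 34   (red component)
  x1, x2, x3, x4 ≥ 0.
The optimal basis is {phthalo blue, barium sulfate, iron-oxide yellow}; zinc oxide drops out. There the density contribution, blue component, red component constraints are tight.
That vertex is x2 = 1.2076, x3 = 1.4138, x4 = 1.0968.
Hence cost = 17.37·1.2076 + 1.36·1.4138 + 2.47·1.0968 = €25.6079.

€25.61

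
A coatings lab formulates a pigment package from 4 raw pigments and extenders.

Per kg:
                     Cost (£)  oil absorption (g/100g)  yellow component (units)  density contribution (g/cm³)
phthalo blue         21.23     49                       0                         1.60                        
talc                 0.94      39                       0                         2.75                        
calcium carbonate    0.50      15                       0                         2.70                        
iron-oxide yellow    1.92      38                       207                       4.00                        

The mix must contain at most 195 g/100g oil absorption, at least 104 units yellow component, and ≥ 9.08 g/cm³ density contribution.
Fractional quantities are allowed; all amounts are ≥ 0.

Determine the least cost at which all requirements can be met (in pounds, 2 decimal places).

Set it up as a linear program. Let x1 = kg of phthalo blue, x2 = kg of talc, x3 = kg of calcium carbonate, x4 = kg of iron-oxide yellow.
Minimise 21.23x1 + 0.94x2 + 0.5x3 + 1.92x4 s.t.:
  49x1 + 39x2 + 15x3 + 38x4 ≤ 195   (oil absorption)
  207x4 ≥ 104   (yellow component)
  1.6x1 + 2.75x2 + 2.7x3 + 4x4 ≥ 9.08   (density contribution)
  x1, x2, x3, x4 ≥ 0.
The minimum-cost mix takes nothing from phthalo blue, talc — only calcium carbonate, iron-oxide yellow. Binding constraints: yellow component and density contribution.
So calcium carbonate = 2.619 kg, iron-oxide yellow = 0.5024 kg.
Objective = 0.5·2.619 + 1.92·0.5024 = 2.2741.

£2.27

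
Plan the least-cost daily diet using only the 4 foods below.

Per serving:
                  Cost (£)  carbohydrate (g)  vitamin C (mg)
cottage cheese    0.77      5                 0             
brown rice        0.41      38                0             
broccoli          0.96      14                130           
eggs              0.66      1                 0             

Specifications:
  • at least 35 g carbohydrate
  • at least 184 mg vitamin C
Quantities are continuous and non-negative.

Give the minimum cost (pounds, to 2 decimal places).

This is a linear program. Let x1 = servings of cottage cheese, x2 = servings of brown rice, x3 = servings of broccoli, x4 = servings of eggs.
Minimise 0.77x1 + 0.41x2 + 0.96x3 + 0.66x4 subject to:
  5x1 + 38x2 + 14x3 + 1x4 ≥ 35   (carbohydrate)
  130x3 ≥ 184   (vitamin C)
  x1, x2, x3, x4 ≥ 0.
At the optimum only brown rice, broccoli are positive (cottage cheese, eggs = 0). Binding constraints: carbohydrate and vitamin C.
Optimal quantities: brown rice = 0.3996 servings, broccoli = 1.415 servings.
Total cost: 0.41·0.3996 + 0.96·1.415 = 1.5222.

£1.52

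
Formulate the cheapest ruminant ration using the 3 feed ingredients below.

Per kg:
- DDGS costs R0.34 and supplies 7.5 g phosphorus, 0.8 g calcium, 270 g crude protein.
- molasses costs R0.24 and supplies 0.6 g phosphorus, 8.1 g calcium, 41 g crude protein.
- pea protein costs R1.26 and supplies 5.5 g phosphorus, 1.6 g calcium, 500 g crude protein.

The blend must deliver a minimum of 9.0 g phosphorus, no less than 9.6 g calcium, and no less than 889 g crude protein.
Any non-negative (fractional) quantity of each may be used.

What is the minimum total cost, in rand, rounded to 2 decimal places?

R1.28

Let x1 = kg of DDGS, x2 = kg of molasses, x3 = kg of pea protein.
min 0.34x1 + 0.24x2 + 1.26x3 subject to:
  7.5x1 + 0.6x2 + 5.5x3 ≥ 9   (phosphorus)
  0.8x1 + 8.1x2 + 1.6x3 ≥ 9.6   (calcium)
  270x1 + 41x2 + 500x3 ≥ 889   (crude protein)
  x1, x2, x3 ≥ 0.
The optimal basis is {DDGS, molasses}; pea protein drops out. Binding constraints: calcium and crude protein.
That vertex is x1 = 3.16, x2 = 0.8731.
Objective = 0.34·3.16 + 0.24·0.8731 = 1.2839.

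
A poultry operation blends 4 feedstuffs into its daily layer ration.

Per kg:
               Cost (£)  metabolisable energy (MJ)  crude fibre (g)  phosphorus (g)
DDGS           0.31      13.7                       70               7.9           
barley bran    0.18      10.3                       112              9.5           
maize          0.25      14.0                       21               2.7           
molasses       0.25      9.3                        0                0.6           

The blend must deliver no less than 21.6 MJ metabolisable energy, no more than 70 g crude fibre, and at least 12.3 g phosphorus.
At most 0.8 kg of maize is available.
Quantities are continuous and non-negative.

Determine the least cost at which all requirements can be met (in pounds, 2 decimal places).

Let x1 = kg of DDGS, x2 = kg of barley bran, x3 = kg of maize, x4 = kg of molasses.
min 0.31x1 + 0.18x2 + 0.25x3 + 0.25x4 subject to:
  13.7x1 + 10.3x2 + 14x3 + 9.3x4 ≥ 21.6   (metabolisable energy)
  70x1 + 112x2 + 21x3 ≤ 70   (crude fibre)
  7.9x1 + 9.5x2 + 2.7x3 + 0.6x4 ≥ 12.3   (phosphorus)
  x3 ≤ 0.8
  x1, x2, x3, x4 ≥ 0.
The cheapest feasible vertex uses only DDGS, molasses; barley bran, maize are not used. Binding constraints: crude fibre and phosphorus.
Optimal quantities: DDGS = 1 kg, molasses = 7.333 kg.
Cost = 0.31·1 + 0.25·7.333 = 2.1433.

£2.14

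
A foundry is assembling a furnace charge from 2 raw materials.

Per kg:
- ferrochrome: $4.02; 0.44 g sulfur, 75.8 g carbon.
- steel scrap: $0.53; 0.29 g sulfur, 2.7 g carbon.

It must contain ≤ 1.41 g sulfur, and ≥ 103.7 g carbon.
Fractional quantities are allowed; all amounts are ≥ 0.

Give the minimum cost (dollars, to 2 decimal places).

Let x1 = kg of ferrochrome, x2 = kg of steel scrap.
Minimise 4.02x1 + 0.53x2 s.t.:
  0.44x1 + 0.29x2 ≤ 1.41   (sulfur)
  75.8x1 + 2.7x2 ≥ 103.7   (carbon)
  x1, x2 ≥ 0.
At the optimum only ferrochrome is positive (steel scrap = 0). There the carbon constraint is tight.
Solving gives x1 = 1.368.
Total cost: 4.02·1.368 = 5.4994.

$5.50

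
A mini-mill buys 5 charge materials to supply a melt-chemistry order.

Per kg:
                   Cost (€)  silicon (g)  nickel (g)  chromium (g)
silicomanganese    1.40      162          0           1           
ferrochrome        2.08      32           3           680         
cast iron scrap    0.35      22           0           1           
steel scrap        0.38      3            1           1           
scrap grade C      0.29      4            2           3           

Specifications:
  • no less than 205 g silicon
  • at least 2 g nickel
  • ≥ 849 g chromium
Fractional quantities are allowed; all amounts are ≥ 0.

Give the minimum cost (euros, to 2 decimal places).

Let x1 = kg of silicomanganese, x2 = kg of ferrochrome, x3 = kg of cast iron scrap, x4 = kg of steel scrap, x5 = kg of scrap grade C.
Minimize 1.4x1 + 2.08x2 + 0.35x3 + 0.38x4 + 0.29x5 s.t.:
  162x1 + 32x2 + 22x3 + 3x4 + 4x5 ≥ 205   (silicon)
  3x2 + 1x4 + 2x5 ≥ 2   (nickel)
  1x1 + 680x2 + 1x3 + 1x4 + 3x5 ≥ 849   (chromium)
  x1, x2, x3, x4, x5 ≥ 0.
The optimal basis is {silicomanganese, ferrochrome}; cast iron scrap, steel scrap, scrap grade C drop out. Binding constraints: silicon and chromium.
So silicomanganese = 1.019 kg, ferrochrome = 1.247 kg.
Total cost: 1.4·1.019 + 2.08·1.247 = 4.0204.

€4.02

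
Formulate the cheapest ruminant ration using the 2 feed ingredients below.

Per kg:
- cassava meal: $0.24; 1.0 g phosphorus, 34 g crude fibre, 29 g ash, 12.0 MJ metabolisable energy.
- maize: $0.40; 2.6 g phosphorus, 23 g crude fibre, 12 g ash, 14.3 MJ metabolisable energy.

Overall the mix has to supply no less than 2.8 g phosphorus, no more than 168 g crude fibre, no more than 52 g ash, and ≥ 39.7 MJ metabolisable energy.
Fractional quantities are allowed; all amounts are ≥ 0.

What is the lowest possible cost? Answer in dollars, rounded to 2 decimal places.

Let x1 = kg of cassava meal, x2 = kg of maize.
Minimise 0.24x1 + 0.4x2 s.t.:
  1x1 + 2.6x2 ≥ 2.8   (phosphorus)
  34x1 + 23x2 ≤ 168   (crude fibre)
  29x1 + 12x2 ≤ 52   (ash)
  12x1 + 14.3x2 ≥ 39.7   (metabolisable energy)
  x1, x2 ≥ 0.
Both inputs are positive at the optimum. There the ash and metabolisable energy constraints are tight.
That vertex is x1 = 0.9871, x2 = 1.948.
Total cost: 0.24·0.9871 + 0.4·1.948 = 1.0161.

$1.02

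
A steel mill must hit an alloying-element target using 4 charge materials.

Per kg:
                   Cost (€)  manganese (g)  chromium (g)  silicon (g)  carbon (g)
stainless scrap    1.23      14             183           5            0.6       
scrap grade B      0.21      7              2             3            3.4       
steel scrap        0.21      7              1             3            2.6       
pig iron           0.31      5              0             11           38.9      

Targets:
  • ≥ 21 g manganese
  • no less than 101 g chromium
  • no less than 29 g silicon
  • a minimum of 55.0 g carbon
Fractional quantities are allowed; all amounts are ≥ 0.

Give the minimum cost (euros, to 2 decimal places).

This is a linear program. Let x1 = kg of stainless scrap, x2 = kg of scrap grade B, x3 = kg of steel scrap, x4 = kg of pig iron.
Minimize 1.23x1 + 0.21x2 + 0.21x3 + 0.31x4 with:
  14x1 + 7x2 + 7x3 + 5x4 ≥ 21   (manganese)
  183x1 + 2x2 + 1x3 ≥ 101   (chromium)
  5x1 + 3x2 + 3x3 + 11x4 ≥ 29   (silicon)
  0.6x1 + 3.4x2 + 2.6x3 + 38.9x4 ≥ 55   (carbon)
  x1, x2, x3, x4 ≥ 0.
The cheapest feasible vertex uses only stainless scrap, scrap grade B, pig iron; steel scrap is not used. The manganese, chromium, silicon requirements are met with equality.
Solving gives x1 = 0.5492, x2 = 0.2443, x4 = 2.32.
Total cost: 1.23·0.5492 + 0.21·0.2443 + 0.31·2.32 = 1.4460.

€1.45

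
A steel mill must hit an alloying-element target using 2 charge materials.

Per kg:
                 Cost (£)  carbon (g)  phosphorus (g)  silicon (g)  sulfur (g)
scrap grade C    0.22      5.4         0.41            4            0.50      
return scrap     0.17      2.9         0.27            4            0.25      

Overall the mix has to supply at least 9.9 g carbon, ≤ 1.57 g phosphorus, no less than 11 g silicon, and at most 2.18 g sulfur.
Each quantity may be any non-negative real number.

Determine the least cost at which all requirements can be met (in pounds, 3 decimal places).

Let x1 = kg of scrap grade C, x2 = kg of return scrap.
min 0.22x1 + 0.17x2 s.t.:
  5.4x1 + 2.9x2 ≥ 9.9   (carbon)
  0.41x1 + 0.27x2 ≤ 1.57   (phosphorus)
  4x1 + 4x2 ≥ 11   (silicon)
  0.5x1 + 0.25x2 ≤ 2.18   (sulfur)
  x1, x2 ≥ 0.
Both inputs are positive at the optimum. The carbon and silicon requirements are met with equality.
Solving gives x1 = 0.77, x2 = 1.98.
Hence cost = 0.22·0.77 + 0.17·1.98 = £0.50600.

£0.506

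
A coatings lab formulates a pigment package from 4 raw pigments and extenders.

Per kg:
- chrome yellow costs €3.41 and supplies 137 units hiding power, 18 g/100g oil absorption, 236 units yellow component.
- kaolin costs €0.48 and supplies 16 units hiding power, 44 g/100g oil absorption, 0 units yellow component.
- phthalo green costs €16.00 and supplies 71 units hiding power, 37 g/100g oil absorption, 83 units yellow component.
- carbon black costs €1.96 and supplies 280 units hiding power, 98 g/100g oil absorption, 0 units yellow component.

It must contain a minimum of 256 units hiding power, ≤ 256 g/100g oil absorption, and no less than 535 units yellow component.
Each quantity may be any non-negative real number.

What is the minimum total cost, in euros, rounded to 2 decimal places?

Let x1 = kg of chrome yellow, x2 = kg of kaolin, x3 = kg of phthalo green, x4 = kg of carbon black.
min 3.41x1 + 0.48x2 + 16x3 + 1.96x4 subject to:
  137x1 + 16x2 + 71x3 + 280x4 ≥ 256   (hiding power)
  18x1 + 44x2 + 37x3 + 98x4 ≤ 256   (oil absorption)
  236x1 + 83x3 ≥ 535   (yellow component)
  x1, x2, x3, x4 ≥ 0.
The minimum-cost mix takes nothing from kaolin, phthalo green, carbon black — only chrome yellow. Binding constraint: yellow component.
That vertex is x1 = 2.267.
Cost = 3.41·2.267 = 7.7305.

€7.73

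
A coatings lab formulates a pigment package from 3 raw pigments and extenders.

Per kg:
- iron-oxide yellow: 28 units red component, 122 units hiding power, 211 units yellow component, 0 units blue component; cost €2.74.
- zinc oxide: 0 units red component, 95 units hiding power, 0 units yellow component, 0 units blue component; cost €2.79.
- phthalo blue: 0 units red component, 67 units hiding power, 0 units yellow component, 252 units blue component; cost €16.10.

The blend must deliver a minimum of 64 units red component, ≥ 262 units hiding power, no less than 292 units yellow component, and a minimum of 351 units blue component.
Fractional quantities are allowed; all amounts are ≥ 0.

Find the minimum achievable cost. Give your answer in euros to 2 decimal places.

Let x1 = kg of iron-oxide yellow, x2 = kg of zinc oxide, x3 = kg of phthalo blue.
min 2.74x1 + 2.79x2 + 16.1x3 subject to:
  28x1 ≥ 64   (red component)
  122x1 + 95x2 + 67x3 ≥ 262   (hiding power)
  211x1 ≥ 292   (yellow component)
  252x3 ≥ 351   (blue component)
  x1, x2, x3 ≥ 0.
The cheapest feasible vertex uses only iron-oxide yellow, phthalo blue; zinc oxide is not used. Binding constraints: red component and blue component.
Solving gives x1 = 2.286, x3 = 1.393.
Cost = 2.74·2.286 + 16.1·1.393 = 28.6909.

€28.69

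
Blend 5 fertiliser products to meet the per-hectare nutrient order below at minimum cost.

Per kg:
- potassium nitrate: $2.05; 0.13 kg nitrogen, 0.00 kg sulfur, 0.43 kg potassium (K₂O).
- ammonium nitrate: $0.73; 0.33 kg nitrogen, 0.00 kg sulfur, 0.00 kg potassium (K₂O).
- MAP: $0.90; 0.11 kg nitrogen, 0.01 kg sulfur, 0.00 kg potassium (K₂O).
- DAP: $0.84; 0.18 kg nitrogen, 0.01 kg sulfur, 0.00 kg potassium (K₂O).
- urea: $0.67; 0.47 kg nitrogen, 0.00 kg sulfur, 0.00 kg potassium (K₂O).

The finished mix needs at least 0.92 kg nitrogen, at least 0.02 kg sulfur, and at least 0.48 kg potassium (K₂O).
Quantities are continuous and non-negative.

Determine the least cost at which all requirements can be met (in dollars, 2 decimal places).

$4.56

Treat it as an LP. Let x1 = kg of potassium nitrate, x2 = kg of ammonium nitrate, x3 = kg of MAP, x4 = kg of DAP, x5 = kg of urea.
Minimize 2.05x1 + 0.73x2 + 0.9x3 + 0.84x4 + 0.67x5 s.t.:
  0.13x1 + 0.33x2 + 0.11x3 + 0.18x4 + 0.47x5 ≥ 0.92   (nitrogen)
  0.01x3 + 0.01x4 ≥ 0.02   (sulfur)
  0.43x1 ≥ 0.48   (potassium (K₂O))
  x1, x2, x3, x4, x5 ≥ 0.
The cheapest feasible vertex uses only potassium nitrate, DAP, urea; ammonium nitrate, MAP are not used. The nitrogen, sulfur, potassium (K₂O) requirements are met with equality.
That vertex is x1 = 1.116, x4 = 2, x5 = 0.8827.
Total cost: 2.05·1.116 + 0.84·2 + 0.67·0.8827 = 4.5592.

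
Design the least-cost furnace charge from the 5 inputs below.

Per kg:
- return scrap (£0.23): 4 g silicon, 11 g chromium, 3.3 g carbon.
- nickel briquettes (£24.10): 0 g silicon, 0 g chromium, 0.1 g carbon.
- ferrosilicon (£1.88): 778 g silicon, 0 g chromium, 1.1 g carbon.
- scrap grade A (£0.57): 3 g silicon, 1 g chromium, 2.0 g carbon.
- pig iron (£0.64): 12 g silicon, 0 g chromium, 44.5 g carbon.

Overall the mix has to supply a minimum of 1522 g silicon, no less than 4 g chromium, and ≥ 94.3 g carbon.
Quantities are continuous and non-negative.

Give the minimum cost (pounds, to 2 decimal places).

This is a linear program. Let x1 = kg of return scrap, x2 = kg of nickel briquettes, x3 = kg of ferrosilicon, x4 = kg of scrap grade A, x5 = kg of pig iron.
min 0.23x1 + 24.1x2 + 1.88x3 + 0.57x4 + 0.64x5 s.t.:
  4x1 + 778x3 + 3x4 + 12x5 ≥ 1522   (silicon)
  11x1 + 1x4 ≥ 4   (chromium)
  3.3x1 + 0.1x2 + 1.1x3 + 2x4 + 44.5x5 ≥ 94.3   (carbon)
  x1, x2, x3, x4, x5 ≥ 0.
The optimal basis is {return scrap, ferrosilicon, pig iron}; nickel briquettes, scrap grade A drop out. There the silicon, chromium, carbon constraints are tight.
So return scrap = 0.3636 kg, ferrosilicon = 1.923 kg, pig iron = 2.045 kg.
Objective = 0.23·0.3636 + 1.88·1.923 + 0.64·2.045 = 5.0077.

£5.01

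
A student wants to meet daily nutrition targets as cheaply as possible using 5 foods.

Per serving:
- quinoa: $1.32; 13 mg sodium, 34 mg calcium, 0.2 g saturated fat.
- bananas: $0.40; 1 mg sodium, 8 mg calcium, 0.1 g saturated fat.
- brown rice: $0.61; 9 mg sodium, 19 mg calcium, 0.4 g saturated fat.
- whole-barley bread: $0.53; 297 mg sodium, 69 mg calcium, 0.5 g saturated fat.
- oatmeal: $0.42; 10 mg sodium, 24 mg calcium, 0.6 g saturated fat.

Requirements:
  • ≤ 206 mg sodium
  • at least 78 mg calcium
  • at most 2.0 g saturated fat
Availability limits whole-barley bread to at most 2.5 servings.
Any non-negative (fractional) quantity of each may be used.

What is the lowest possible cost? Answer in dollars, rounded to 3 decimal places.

$0.927

Treat it as an LP. Let x1 = servings of quinoa, x2 = servings of bananas, x3 = servings of brown rice, x4 = servings of whole-barley bread, x5 = servings of oatmeal.
Minimize 1.32x1 + 0.4x2 + 0.61x3 + 0.53x4 + 0.42x5 subject to:
  13x1 + 1x2 + 9x3 + 297x4 + 10x5 ≤ 206   (sodium)
  34x1 + 8x2 + 19x3 + 69x4 + 24x5 ≥ 78   (calcium)
  0.2x1 + 0.1x2 + 0.4x3 + 0.5x4 + 0.6x5 ≤ 2   (saturated fat)
  x4 ≤ 2.5
  x1, x2, x3, x4, x5 ≥ 0.
At the optimum only whole-barley bread, oatmeal are positive (quinoa, bananas, brown rice = 0). There the sodium and calcium constraints are tight.
So whole-barley bread = 0.6468 servings, oatmeal = 1.39 servings.
Cost = 0.53·0.6468 + 0.42·1.39 = 0.92660.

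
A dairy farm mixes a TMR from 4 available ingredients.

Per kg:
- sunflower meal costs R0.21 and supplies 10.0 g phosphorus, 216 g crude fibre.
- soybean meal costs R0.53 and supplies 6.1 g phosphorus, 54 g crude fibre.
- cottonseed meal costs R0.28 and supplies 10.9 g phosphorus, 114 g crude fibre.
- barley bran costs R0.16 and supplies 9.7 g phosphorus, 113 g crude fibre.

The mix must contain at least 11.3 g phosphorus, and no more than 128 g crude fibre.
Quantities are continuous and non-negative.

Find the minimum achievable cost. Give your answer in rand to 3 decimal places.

Set it up as a linear program. Let x1 = kg of sunflower meal, x2 = kg of soybean meal, x3 = kg of cottonseed meal, x4 = kg of barley bran.
Minimize 0.21x1 + 0.53x2 + 0.28x3 + 0.16x4 with:
  10x1 + 6.1x2 + 10.9x3 + 9.7x4 ≥ 11.3   (phosphorus)
  216x1 + 54x2 + 114x3 + 113x4 ≤ 128   (crude fibre)
  x1, x2, x3, x4 ≥ 0.
The optimal basis is {cottonseed meal, barley bran}; sunflower meal, soybean meal drop out. The phosphorus and crude fibre requirements are met with equality.
That vertex is x3 = 0.2804, x4 = 0.8499.
Cost = 0.28·0.2804 + 0.16·0.8499 = 0.214496.

R0.214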